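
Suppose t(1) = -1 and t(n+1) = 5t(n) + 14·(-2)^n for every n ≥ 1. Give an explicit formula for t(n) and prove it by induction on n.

Claim: t(n) = -5^n − 2·(-2)^n.

Base case: t(1) = -1, and -5^1 − 2·(-2)^1 = -5 + 4 = -1.
Assume t(j) = -5^j − 2·(-2)^j for some j ≥ 1.
Then t(j+1) = 5t(j) + 14·(-2)^j = 5·(-5^j − 2·(-2)^j) + 14·(-2)^j = -5^{j+1} − 10·(-2)^j + 14·(-2)^j = -5^{j+1} + 4·(-2)^j = -5^{j+1} − 2·(-2)^{j+1}.
So the formula holds for j+1, and by induction t(n) = -5^n − 2·(-2)^n for all n ≥ 1.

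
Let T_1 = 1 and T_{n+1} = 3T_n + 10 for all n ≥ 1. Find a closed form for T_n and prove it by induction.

Claim: T_n = 2·3^n − 5.

Base case: T_1 = 1, and 2·3^1 − 5 = 6 − 5 = 1.
Assume T_r = 2·3^r − 5 for some r ≥ 1.
Then T_{r+1} = 3T_r + 10 = 3·(2·3^r − 5) + 10 = 6·3^r − 15 + 10 = 2·3^{r+1} − 5.
Hence T_n = 2·3^n − 5 for every n ≥ 1, by induction.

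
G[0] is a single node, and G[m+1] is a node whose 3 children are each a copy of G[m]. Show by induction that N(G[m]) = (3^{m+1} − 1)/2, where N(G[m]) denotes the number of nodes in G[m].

Base case: N(G[0]) = 1, and (3^{0+1} − 1)/2 = 1.
Assume N(G[k]) = (3^{k+1} − 1)/2.
Then N(G[k+1]) = 1 + 3N(G[k]) = 1 + 3·(3^{k+1} − 1)/2 = 1 + (3^{k+2} − 3)/2 = (2 + 3^{k+2} − 3)/2 = (3^{k+2} − 1)/2.
So the formula holds for k+1, and by induction N(G[m]) = (3^{m+1} − 1)/2 for all m ≥ 0.

N(G[m]) = (3^{m+1} − 1)/2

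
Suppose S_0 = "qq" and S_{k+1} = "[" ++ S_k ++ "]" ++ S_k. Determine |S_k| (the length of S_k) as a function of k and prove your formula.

Claim: |S_k| = 2^{k+2} − 2.

Base case: |S_0| = 2, and 2^{0+2} − 2 = 2.
Assume |S_m| = 2^{m+2} − 2.
Then |S_{m+1}| = 1 + |S_m| + 1 + |S_m| = 2|S_m| + 2 = 2(2^{m+2} − 2) + 2 = 2^{m+3} − 4 + 2 = 2^{m+3} − 2.
By induction, |S_k| = 2^{k+2} − 2 for all k ≥ 0.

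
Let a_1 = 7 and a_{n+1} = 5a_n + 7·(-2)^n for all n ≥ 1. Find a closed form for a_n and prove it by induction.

Claim: a_n = 5^n − (-2)^n.

Base case: a_1 = 7, and 5^1 − (-2)^1 = 5 + 2 = 7.
Assume a_j = 5^j − (-2)^j for some j ≥ 1.
Then a_{j+1} = 5a_j + 7·(-2)^j = 5·(5^j − (-2)^j) + 7·(-2)^j = 5^{j+1} − 5·(-2)^j + 7·(-2)^j = 5^{j+1} + 2·(-2)^j = 5^{j+1} − (-2)^{j+1}.
This completes the inductive step, so a_n = 5^n − (-2)^n for all n ≥ 1.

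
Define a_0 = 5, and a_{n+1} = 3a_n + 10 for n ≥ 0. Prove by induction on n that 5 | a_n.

Base case: a_0 = 5 = 5·1, so 5 | a_0.
Assume 5 | a_r, so a_r = 5t for some integer t.
Then a_{r+1} = 3a_r + 10 = 3·(5t) + 10 = 5(3t + 2), so 5 | a_{r+1}.
By induction, 5 | a_n for all n ≥ 0.

5 | a_n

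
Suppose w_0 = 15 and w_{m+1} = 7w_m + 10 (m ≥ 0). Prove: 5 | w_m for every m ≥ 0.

Base case: w_0 = 15 = 5·3, so 5 | w_0.
Assume 5 | w_j, so w_j = 5t for some integer t.
Then w_{j+1} = 7w_j + 10 = 7·(5t) + 10 = 5(7t + 2), so 5 | w_{j+1}.
This completes the inductive step, so 5 | w_m for all m ≥ 0.

5 | w_m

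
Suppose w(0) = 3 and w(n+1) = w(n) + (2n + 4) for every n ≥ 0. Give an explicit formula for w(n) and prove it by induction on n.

Claim: w(n) = n^2 + 3n + 3.

Base case: w(0) = 3, and 0^2 + 3·0 + 3 = 3.
Assume w(k) = k^2 + 3k + 3.
Then w(k+1) = w(k) + (2k + 4) = (k^2 + 3k + 3) + (2k + 4) = k^2 + 5k + 7,
and (k+1)^2 + 3·(k+1) + 3 = k^2 + 5k + 7.
By induction, w(n) = n^2 + 3n + 3 for all n ≥ 0.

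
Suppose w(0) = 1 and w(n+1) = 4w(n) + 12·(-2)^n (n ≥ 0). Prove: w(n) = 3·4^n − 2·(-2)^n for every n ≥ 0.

Base case: w(0) = 1, and 3·4^0 − 2·(-2)^0 = 3 − 2 = 1.
Assume w(k) = 3·4^k − 2·(-2)^k for some k ≥ 0.
Then w(k+1) = 4w(k) + 12·(-2)^k = 4·(3·4^k − 2·(-2)^k) + 12·(-2)^k = 3·4^{k+1} − 8·(-2)^k + 12·(-2)^k = 3·4^{k+1} + 4·(-2)^k = 3·4^{k+1} − 2·(-2)^{k+1}.
So the formula holds for k+1, and by induction w(n) = 3·4^n − 2·(-2)^n for all n ≥ 0.

w(n) = 3·4^n − 2·(-2)^n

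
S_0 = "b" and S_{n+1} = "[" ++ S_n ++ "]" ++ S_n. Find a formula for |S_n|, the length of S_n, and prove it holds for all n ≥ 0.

Claim: |S_n| = 3·2^n − 2.

Base case: |S_0| = 1, and 3·2^0 − 2 = 1.
Assume |S_m| = 3·2^m − 2.
Then |S_{m+1}| = 1 + |S_m| + 1 + |S_m| = 2|S_m| + 2 = 2(3·2^m − 2) + 2 = 3·2^{m+1} − 4 + 2 = 3·2^{m+1} − 2.
This completes the inductive step, so |S_n| = 3·2^n − 2 for all n ≥ 0.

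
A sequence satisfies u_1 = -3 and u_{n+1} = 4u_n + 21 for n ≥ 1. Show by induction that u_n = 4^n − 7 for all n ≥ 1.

Base case: u_1 = -3, and 4^1 − 7 = 4 − 7 = -3.
Assume u_j = 4^j − 7 for some j ≥ 1.
Then u_{j+1} = 4u_j + 21 = 4·(4^j − 7) + 21 = 4^{j+1} − 28 + 21 = 4^{j+1} − 7.
So the formula holds for j+1, and by induction u_n = 4^n − 7 for all n ≥ 1.

u_n = 4^n − 7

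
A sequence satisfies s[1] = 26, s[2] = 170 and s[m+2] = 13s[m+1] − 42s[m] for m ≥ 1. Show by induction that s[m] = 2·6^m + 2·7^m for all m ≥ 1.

Base cases: s[1] = 26 and 2·6^1 + 2·7^1 = 26; s[2] = 170 and 2·6^2 + 2·7^2 = 170.
Assume s[j] = 2·6^j + 2·7^j for all 1 ≤ j ≤ r, where r ≥ 2.
Then s[r+1] = 13s[r] − 42s[r−1] = 13·(2·6^r + 2·7^r) − 42·(2·6^{r−1} + 2·7^{r−1}) = 2·(13·6 − 42)6^{r−1} + 2·(13·7 − 42)7^{r−1} = 72·6^{r−1} + 98·7^{r−1} = 2·6^{r+1} + 2·7^{r+1}.
By strong induction, s[m] = 2·6^m + 2·7^m for all m ≥ 1.

s[m] = 2·6^m + 2·7^m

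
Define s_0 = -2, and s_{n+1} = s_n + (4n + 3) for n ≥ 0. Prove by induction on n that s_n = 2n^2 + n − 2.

Base case: s_0 = -2, and 2·0^2 + 0 − 2 = -2.
Assume s_r = 2r^2 + r − 2.
Then s_{r+1} = s_r + (4r + 3) = (2r^2 + r − 2) + (4r + 3) = 2r^2 + 5r + 1,
and 2·(r+1)^2 + (r+1) − 2 = 2r^2 + 5r + 1.
By induction, s_n = 2n^2 + n − 2 for all n ≥ 0.

s_n = 2n^2 + n − 2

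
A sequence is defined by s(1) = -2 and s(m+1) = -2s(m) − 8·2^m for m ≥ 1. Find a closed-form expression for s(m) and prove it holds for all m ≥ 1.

Claim: s(m) = -(-2)^m − 2·2^m.

Base case: s(1) = -2, and -(-2)^1 − 2·2^1 = 2 − 4 = -2.
Assume s(j) = -(-2)^j − 2·2^j for some j ≥ 1.
Then s(j+1) = -2s(j) − 8·2^j = -2·(-(-2)^j − 2·2^j) − 8·2^j = -(-2)^{j+1} + 4·2^j − 8·2^j = -(-2)^{j+1} − 4·2^j = -(-2)^{j+1} − 2·2^{j+1}.
So the formula holds for j+1, and by induction s(m) = -(-2)^m − 2·2^m for all m ≥ 1.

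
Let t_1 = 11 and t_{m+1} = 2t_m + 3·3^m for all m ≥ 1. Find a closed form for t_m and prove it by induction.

Claim: t_m = 2^m + 3·3^m.

Base case: t_1 = 11, and 2^1 + 3·3^1 = 2 + 9 = 11.
Assume t_j = 2^j + 3·3^j for some j ≥ 1.
Then t_{j+1} = 2t_j + 3·3^j = 2·(2^j + 3·3^j) + 3·3^j = 2^{j+1} + 6·3^j + 3·3^j = 2^{j+1} + 9·3^j = 2^{j+1} + 3·3^{j+1}.
So the formula holds for j+1, and by induction t_m = 2^m + 3·3^m for all m ≥ 1.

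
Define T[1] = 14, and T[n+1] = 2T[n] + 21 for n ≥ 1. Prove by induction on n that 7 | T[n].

Base case: T[1] = 14 = 7·2, so 7 | T[1].
Assume 7 | T[j], so T[j] = 7t for some integer t.
Then T[j+1] = 2T[j] + 21 = 2·(7t) + 21 = 7(2t + 3), so 7 | T[j+1].
This completes the inductive step, so 7 | T[n] for all n ≥ 1.

7 | T[n]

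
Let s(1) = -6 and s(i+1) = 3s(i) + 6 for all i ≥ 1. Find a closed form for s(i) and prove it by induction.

Claim: s(i) = -3^i − 3.

Base case: s(1) = -6, and -3^1 − 3 = -3 − 3 = -6.
Assume s(j) = -3^j − 3 for some j ≥ 1.
Then s(j+1) = 3s(j) + 6 = 3·(-3^j − 3) + 6 = -3^{j+1} − 9 + 6 = -3^{j+1} − 3.
Hence s(i) = -3^i − 3 for every i ≥ 1, by induction.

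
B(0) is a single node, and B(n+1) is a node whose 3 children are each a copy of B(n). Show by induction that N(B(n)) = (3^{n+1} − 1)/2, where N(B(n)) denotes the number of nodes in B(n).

Base case: N(B(0)) = 1, and (3^{0+1} − 1)/2 = 1.
Assume N(B(k)) = (3^{k+1} − 1)/2.
Then N(B(k+1)) = 1 + 3N(B(k)) = 1 + 3·(3^{k+1} − 1)/2 = 1 + (3^{k+2} − 3)/2 = (2 + 3^{k+2} − 3)/2 = (3^{k+2} − 1)/2.
Hence N(B(n)) = (3^{n+1} − 1)/2 for every n ≥ 0, by induction.

N(B(n)) = (3^{n+1} − 1)/2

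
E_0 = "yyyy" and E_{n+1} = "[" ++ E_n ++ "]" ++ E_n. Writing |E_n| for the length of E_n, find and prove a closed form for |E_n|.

Claim: |E_n| = 6·2^n − 2.

Base case: |E_0| = 4, and 6·2^0 − 2 = 4.
Assume |E_k| = 6·2^k − 2.
Then |E_{k+1}| = 1 + |E_k| + 1 + |E_k| = 2|E_k| + 2 = 2(6·2^k − 2) + 2 = 6·2^{k+1} − 4 + 2 = 6·2^{k+1} − 2.
By induction, |E_n| = 6·2^n − 2 for all n ≥ 0.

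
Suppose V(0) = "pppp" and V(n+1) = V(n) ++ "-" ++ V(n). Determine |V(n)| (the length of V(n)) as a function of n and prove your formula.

Claim: |V(n)| = 5·2^n − 1.

Base case: |V(0)| = 4, and 5·2^0 − 1 = 4.
Assume |V(r)| = 5·2^r − 1.
Then |V(r+1)| = |V(r)| + 1 + |V(r)| = 2|V(r)| + 1 = 2(5·2^r − 1) + 1 = 5·2^{r+1} − 2 + 1 = 5·2^{r+1} − 1.
By induction, |V(n)| = 5·2^n − 1 for all n ≥ 0.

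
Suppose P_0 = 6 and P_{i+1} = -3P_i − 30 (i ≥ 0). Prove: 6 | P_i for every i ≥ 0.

Base case: P_0 = 6 = 6·1, so 6 | P_0.
Assume 6 | P_j, so P_j = 6t for some integer t.
Then P_{j+1} = -3P_j − 30 = -3·(6t) − 30 = 6(-3t − 5), so 6 | P_{j+1}.
Hence 6 | P_i for every i ≥ 0, by induction.

6 | P_i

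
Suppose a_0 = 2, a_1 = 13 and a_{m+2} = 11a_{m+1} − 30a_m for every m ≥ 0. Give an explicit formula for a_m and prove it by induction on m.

Claim: a_m = 3·6^m − 5^m.

Base cases: a_0 = 2 and 3·6^0 − 5^0 = 2; a_1 = 13 and 3·6^1 − 5^1 = 13.
Assume a_j = 3·6^j − 5^j for all 0 ≤ j ≤ k, where k ≥ 1.
Then a_{k+1} = 11a_k − 30a_{k−1} = 11·(3·6^k − 5^k) − 30·(3·6^{k−1} − 5^{k−1}) = 3·(11·6 − 30)6^{k−1} − (11·5 − 30)5^{k−1} = 108·6^{k−1} − 25·5^{k−1} = 3·6^{k+1} − 5^{k+1}.
By strong induction, a_m = 3·6^m − 5^m for all m ≥ 0.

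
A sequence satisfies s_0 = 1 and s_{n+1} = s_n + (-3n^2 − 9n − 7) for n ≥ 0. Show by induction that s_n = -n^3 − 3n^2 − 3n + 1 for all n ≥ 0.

Base case: s_0 = 1, and -0^3 − 3·0^2 − 3·0 + 1 = 1.
Assume s_m = -m^3 − 3m^2 − 3m + 1.
Then s_{m+1} = s_m + (-3m^2 − 9m − 7) = (-m^3 − 3m^2 − 3m + 1) + (-3m^2 − 9m − 7) = -m^3 − 6m^2 − 12m − 6,
and -(m+1)^3 − 3·(m+1)^2 − 3·(m+1) + 1 = -m^3 − 6m^2 − 12m − 6.
Hence s_n = -n^3 − 3n^2 − 3n + 1 for every n ≥ 0, by induction.

s_n = -n^3 − 3n^2 − 3n + 1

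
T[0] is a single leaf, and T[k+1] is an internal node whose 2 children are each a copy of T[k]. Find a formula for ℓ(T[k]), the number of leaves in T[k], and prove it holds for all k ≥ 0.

Claim: ℓ(T[k]) = 2^k.

Base case: ℓ(T[0]) = 1, and 2^0 = 1.
Assume ℓ(T[j]) = 2^j.
Then ℓ(T[j+1]) = 2·ℓ(T[j]) = 2·2^j = 2^{j+1}.
This completes the inductive step, so ℓ(T[k]) = 2^k for all k ≥ 0.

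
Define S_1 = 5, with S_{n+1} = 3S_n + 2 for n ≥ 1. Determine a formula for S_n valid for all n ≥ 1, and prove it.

Claim: S_n = 2·3^n − 1.

Base case: S_1 = 5, and 2·3^1 − 1 = 6 − 1 = 5.
Assume S_k = 2·3^k − 1 for some k ≥ 1.
Then S_{k+1} = 3S_k + 2 = 3·(2·3^k − 1) + 2 = 6·3^k − 3 + 2 = 2·3^{k+1} − 1.
Hence S_n = 2·3^n − 1 for every n ≥ 1, by induction.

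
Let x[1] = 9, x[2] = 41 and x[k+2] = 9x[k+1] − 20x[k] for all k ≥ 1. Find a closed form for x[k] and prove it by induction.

Claim: x[k] = 5^k + 4^k.

Base cases: x[1] = 9 and 5^1 + 4^1 = 9; x[2] = 41 and 5^2 + 4^2 = 41.
Assume x[j] = 5^j + 4^j for all 1 ≤ j ≤ m, where m ≥ 2.
Then x[m+1] = 9x[m] − 20x[m−1] = 9·(5^m + 4^m) − 20·(5^{m−1} + 4^{m−1}) = (9·5 − 20)5^{m−1} + (9·4 − 20)4^{m−1} = 25·5^{m−1} + 16·4^{m−1} = 5^{m+1} + 4^{m+1}.
Hence x[k] = 5^k + 4^k for every k ≥ 1, by strong induction.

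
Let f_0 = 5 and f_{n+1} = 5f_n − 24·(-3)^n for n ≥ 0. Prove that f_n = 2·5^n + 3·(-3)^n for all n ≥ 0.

Base case: f_0 = 5, and 2·5^0 + 3·(-3)^0 = 2 + 3 = 5.
Assume f_k = 2·5^k + 3·(-3)^k for some k ≥ 0.
Then f_{k+1} = 5f_k − 24·(-3)^k = 5·(2·5^k + 3·(-3)^k) − 24·(-3)^k = 2·5^{k+1} + 15·(-3)^k − 24·(-3)^k = 2·5^{k+1} − 9·(-3)^k = 2·5^{k+1} + 3·(-3)^{k+1}.
So the formula holds for k+1, and by induction f_n = 2·5^n + 3·(-3)^n for all n ≥ 0.

f_n = 2·5^n + 3·(-3)^n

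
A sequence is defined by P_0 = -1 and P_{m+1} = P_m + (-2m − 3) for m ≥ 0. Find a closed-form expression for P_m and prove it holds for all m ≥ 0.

Claim: P_m = -m^2 − 2m − 1.

Base case: P_0 = -1, and -0^2 − 2·0 − 1 = -1.
Assume P_j = -j^2 − 2j − 1.
Then P_{j+1} = P_j + (-2j − 3) = (-j^2 − 2j − 1) + (-2j − 3) = -j^2 − 4j − 4,
and -(j+1)^2 − 2·(j+1) − 1 = -j^2 − 4j − 4.
Hence P_m = -m^2 − 2m − 1 for every m ≥ 0, by induction.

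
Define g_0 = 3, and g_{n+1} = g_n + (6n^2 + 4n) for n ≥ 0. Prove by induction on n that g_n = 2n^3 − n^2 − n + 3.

Base case: g_0 = 3, and 2·0^3 − 0^2 − 0 + 3 = 3.
Assume g_k = 2k^3 − k^2 − k + 3.
Then g_{k+1} = g_k + (6k^2 + 4k) = (2k^3 − k^2 − k + 3) + (6k^2 + 4k) = 2k^3 + 5k^2 + 3k + 3,
and 2·(k+1)^3 − (k+1)^2 − (k+1) + 3 = 2k^3 + 5k^2 + 3k + 3.
By induction, g_n = 2n^3 − n^2 − n + 3 for all n ≥ 0.

g_n = 2n^3 − n^2 − n + 3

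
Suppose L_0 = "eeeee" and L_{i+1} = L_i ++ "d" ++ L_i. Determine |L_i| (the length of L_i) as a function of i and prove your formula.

Claim: |L_i| = 6·2^i − 1.

Base case: |L_0| = 5, and 6·2^0 − 1 = 5.
Assume |L_m| = 6·2^m − 1.
Then |L_{m+1}| = |L_m| + 1 + |L_m| = 2|L_m| + 1 = 2(6·2^m − 1) + 1 = 6·2^{m+1} − 2 + 1 = 6·2^{m+1} − 1.
So the formula holds for m+1, and by induction |L_i| = 6·2^i − 1 for all i ≥ 0.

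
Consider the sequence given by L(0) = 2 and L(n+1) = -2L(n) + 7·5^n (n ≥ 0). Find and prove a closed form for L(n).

Claim: L(n) = (-2)^n + 5^n.

Base case: L(0) = 2, and (-2)^0 + 5^0 = 1 + 1 = 2.
Assume L(j) = (-2)^j + 5^j for some j ≥ 0.
Then L(j+1) = -2L(j) + 7·5^j = -2·((-2)^j + 5^j) + 7·5^j = (-2)^{j+1} − 2·5^j + 7·5^j = (-2)^{j+1} + 5·5^j = (-2)^{j+1} + 5^{j+1}.
So the formula holds for j+1, and by induction L(n) = (-2)^n + 5^n for all n ≥ 0.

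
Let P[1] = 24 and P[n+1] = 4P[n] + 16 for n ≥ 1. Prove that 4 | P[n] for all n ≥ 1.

Base case: P[1] = 24 = 4·6, so 4 | P[1].
Assume 4 | P[m], so P[m] = 4t for some integer t.
Then P[m+1] = 4P[m] + 16 = 4·(4t) + 16 = 4(4t + 4), so 4 | P[m+1].
This completes the inductive step, so 4 | P[n] for all n ≥ 1.

4 | P[n]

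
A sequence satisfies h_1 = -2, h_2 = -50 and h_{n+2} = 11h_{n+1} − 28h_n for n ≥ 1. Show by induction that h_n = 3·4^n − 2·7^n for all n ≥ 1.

Base cases: h_1 = -2 and 3·4^1 − 2·7^1 = -2; h_2 = -50 and 3·4^2 − 2·7^2 = -50.
Assume h_j = 3·4^j − 2·7^j for all 1 ≤ j ≤ k, where k ≥ 2.
Then h_{k+1} = 11h_k − 28h_{k−1} = 11·(3·4^k − 2·7^k) − 28·(3·4^{k−1} − 2·7^{k−1}) = 3·(11·4 − 28)4^{k−1} − 2·(11·7 − 28)7^{k−1} = 48·4^{k−1} − 98·7^{k−1} = 3·4^{k+1} − 2·7^{k+1}.
This completes the inductive step, so h_n = 3·4^n − 2·7^n for all n ≥ 1.

h_n = 3·4^n − 2·7^n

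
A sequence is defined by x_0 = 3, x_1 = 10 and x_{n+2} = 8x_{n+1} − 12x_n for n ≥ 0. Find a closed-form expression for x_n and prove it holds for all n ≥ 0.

Claim: x_n = 6^n + 2·2^n.

Base cases: x_0 = 3 and 6^0 + 2·2^0 = 3; x_1 = 10 and 6^1 + 2·2^1 = 10.
Assume x_j = 6^j + 2·2^j for all 0 ≤ j ≤ k, where k ≥ 1.
Then x_{k+1} = 8x_k − 12x_{k−1} = 8·(6^k + 2·2^k) − 12·(6^{k−1} + 2·2^{k−1}) = (8·6 − 12)6^{k−1} + 2·(8·2 − 12)2^{k−1} = 36·6^{k−1} + 8·2^{k−1} = 6^{k+1} + 2·2^{k+1}.
By strong induction, x_n = 6^n + 2·2^n for all n ≥ 0.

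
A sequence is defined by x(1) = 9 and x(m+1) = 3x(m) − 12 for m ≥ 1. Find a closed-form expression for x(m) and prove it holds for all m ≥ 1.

Claim: x(m) = 3^m + 6.

Base case: x(1) = 9, and 3^1 + 6 = 3 + 6 = 9.
Assume x(k) = 3^k + 6 for some k ≥ 1.
Then x(k+1) = 3x(k) − 12 = 3·(3^k + 6) − 12 = 3^{k+1} + 18 − 12 = 3^{k+1} + 6.
By induction, x(m) = 3^m + 6 for all m ≥ 1.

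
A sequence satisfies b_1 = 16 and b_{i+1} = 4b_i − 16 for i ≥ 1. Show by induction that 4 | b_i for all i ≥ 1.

Base case: b_1 = 16 = 4·4, so 4 | b_1.
Assume 4 | b_k, so b_k = 4t for some integer t.
Then b_{k+1} = 4b_k − 16 = 4·(4t) − 16 = 4(4t − 4), so 4 | b_{k+1}.
Hence 4 | b_i for every i ≥ 1, by induction.

4 | b_i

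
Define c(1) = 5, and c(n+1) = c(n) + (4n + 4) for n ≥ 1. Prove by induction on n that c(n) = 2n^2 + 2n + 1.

Base case: c(1) = 5, and 2·1^2 + 2·1 + 1 = 5.
Assume c(m) = 2m^2 + 2m + 1.
Then c(m+1) = c(m) + (4m + 4) = (2m^2 + 2m + 1) + (4m + 4) = 2m^2 + 6m + 5,
and 2·(m+1)^2 + 2·(m+1) + 1 = 2m^2 + 6m + 5.
By induction, c(n) = 2n^2 + 2n + 1 for all n ≥ 1.

c(n) = 2n^2 + 2n + 1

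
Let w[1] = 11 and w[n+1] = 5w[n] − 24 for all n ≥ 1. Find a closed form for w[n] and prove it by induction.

Claim: w[n] = 5^n + 6.

Base case: w[1] = 11, and 5^1 + 6 = 5 + 6 = 11.
Assume w[j] = 5^j + 6 for some j ≥ 1.
Then w[j+1] = 5w[j] − 24 = 5·(5^j + 6) − 24 = 5^{j+1} + 30 − 24 = 5^{j+1} + 6.
By induction, w[n] = 5^n + 6 for all n ≥ 1.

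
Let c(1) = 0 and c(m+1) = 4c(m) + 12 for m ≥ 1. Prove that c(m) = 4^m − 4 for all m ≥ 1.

Base case: c(1) = 0, and 4^1 − 4 = 4 − 4 = 0.
Assume c(j) = 4^j − 4 for some j ≥ 1.
Then c(j+1) = 4c(j) + 12 = 4·(4^j − 4) + 12 = 4^{j+1} − 16 + 12 = 4^{j+1} − 4.
This completes the inductive step, so c(m) = 4^m − 4 for all m ≥ 1.

c(m) = 4^m − 4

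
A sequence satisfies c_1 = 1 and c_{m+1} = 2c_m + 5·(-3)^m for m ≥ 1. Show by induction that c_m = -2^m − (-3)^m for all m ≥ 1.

Base case: c_1 = 1, and -2^1 − (-3)^1 = -2 + 3 = 1.
Assume c_j = -2^j − (-3)^j for some j ≥ 1.
Then c_{j+1} = 2c_j + 5·(-3)^j = 2·(-2^j − (-3)^j) + 5·(-3)^j = -2^{j+1} − 2·(-3)^j + 5·(-3)^j = -2^{j+1} + 3·(-3)^j = -2^{j+1} − (-3)^{j+1}.
Hence c_m = -2^m − (-3)^m for every m ≥ 1, by induction.

c_m = -2^m − (-3)^m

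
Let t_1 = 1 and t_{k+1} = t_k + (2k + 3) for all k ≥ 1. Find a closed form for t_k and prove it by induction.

Claim: t_k = k^2 + 2k − 2.

Base case: t_1 = 1, and 1^2 + 2·1 − 2 = 1.
Assume t_r = r^2 + 2r − 2.
Then t_{r+1} = t_r + (2r + 3) = (r^2 + 2r − 2) + (2r + 3) = r^2 + 4r + 1,
and (r+1)^2 + 2·(r+1) − 2 = r^2 + 4r + 1.
Hence t_k = k^2 + 2k − 2 for every k ≥ 1, by induction.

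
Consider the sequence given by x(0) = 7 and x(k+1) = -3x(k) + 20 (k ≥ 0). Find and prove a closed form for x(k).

Claim: x(k) = 2·(-3)^k + 5.

Base case: x(0) = 7, and 2·(-3)^0 + 5 = 2 + 5 = 7.
Assume x(r) = 2·(-3)^r + 5 for some r ≥ 0.
Then x(r+1) = -3x(r) + 20 = -3·(2·(-3)^r + 5) + 20 = -6·(-3)^r − 15 + 20 = 2·(-3)^{r+1} + 5.
By induction, x(k) = 2·(-3)^k + 5 for all k ≥ 0.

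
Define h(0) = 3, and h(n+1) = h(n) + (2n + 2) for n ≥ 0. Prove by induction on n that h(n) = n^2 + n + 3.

Base case: h(0) = 3, and 0^2 + 0 + 3 = 3.
Assume h(m) = m^2 + m + 3.
Then h(m+1) = h(m) + (2m + 2) = (m^2 + m + 3) + (2m + 2) = m^2 + 3m + 5,
and (m+1)^2 + (m+1) + 3 = m^2 + 3m + 5.
This completes the inductive step, so h(n) = n^2 + n + 3 for all n ≥ 0.

h(n) = n^2 + n + 3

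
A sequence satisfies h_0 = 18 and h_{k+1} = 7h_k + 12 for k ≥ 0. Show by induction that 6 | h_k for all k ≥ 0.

Base case: h_0 = 18 = 6·3, so 6 | h_0.
Assume 6 | h_j, so h_j = 6t for some integer t.
Then h_{j+1} = 7h_j + 12 = 7·(6t) + 12 = 6(7t + 2), so 6 | h_{j+1}.
This completes the inductive step, so 6 | h_k for all k ≥ 0.

6 | h_k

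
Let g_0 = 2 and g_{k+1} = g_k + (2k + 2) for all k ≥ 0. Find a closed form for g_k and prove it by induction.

Claim: g_k = k^2 + k + 2.

Base case: g_0 = 2, and 0^2 + 0 + 2 = 2.
Assume g_j = j^2 + j + 2.
Then g_{j+1} = g_j + (2j + 2) = (j^2 + j + 2) + (2j + 2) = j^2 + 3j + 4,
and (j+1)^2 + (j+1) + 2 = j^2 + 3j + 4.
This completes the inductive step, so g_k = k^2 + k + 2 for all k ≥ 0.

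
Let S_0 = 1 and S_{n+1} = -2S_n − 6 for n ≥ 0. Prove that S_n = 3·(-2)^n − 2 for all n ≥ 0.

Base case: S_0 = 1, and 3·(-2)^0 − 2 = 3 − 2 = 1.
Assume S_j = 3·(-2)^j − 2 for some j ≥ 0.
Then S_{j+1} = -2S_j − 6 = -2·(3·(-2)^j − 2) − 6 = -6·(-2)^j + 4 − 6 = 3·(-2)^{j+1} − 2.
So the formula holds for j+1, and by induction S_n = 3·(-2)^n − 2 for all n ≥ 0.

S_n = 3·(-2)^n − 2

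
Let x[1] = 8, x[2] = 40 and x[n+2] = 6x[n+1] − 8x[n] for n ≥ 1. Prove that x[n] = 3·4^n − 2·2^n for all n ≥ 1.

Base cases: x[1] = 8 and 3·4^1 − 2·2^1 = 8; x[2] = 40 and 3·4^2 − 2·2^2 = 40.
Assume x[j] = 3·4^j − 2·2^j for all 1 ≤ j ≤ m, where m ≥ 2.
Then x[m+1] = 6x[m] − 8x[m−1] = 6·(3·4^m − 2·2^m) − 8·(3·4^{m−1} − 2·2^{m−1}) = 3·(6·4 − 8)4^{m−1} − 2·(6·2 − 8)2^{m−1} = 48·4^{m−1} − 8·2^{m−1} = 3·4^{m+1} − 2·2^{m+1}.
Hence x[n] = 3·4^n − 2·2^n for every n ≥ 1, by strong induction.

x[n] = 3·4^n − 2·2^n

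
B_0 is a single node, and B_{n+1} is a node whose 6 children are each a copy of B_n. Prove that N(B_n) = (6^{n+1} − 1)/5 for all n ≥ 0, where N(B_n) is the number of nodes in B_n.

Base case: N(B_0) = 1, and (6^{0+1} − 1)/5 = 1.
Assume N(B_r) = (6^{r+1} − 1)/5.
Then N(B_{r+1}) = 1 + 6N(B_r) = 1 + 6·(6^{r+1} − 1)/5 = 1 + (6^{r+2} − 6)/5 = (5 + 6^{r+2} − 6)/5 = (6^{r+2} − 1)/5.
By induction, N(B_n) = (6^{n+1} − 1)/5 for all n ≥ 0.

N(B_n) = (6^{n+1} − 1)/5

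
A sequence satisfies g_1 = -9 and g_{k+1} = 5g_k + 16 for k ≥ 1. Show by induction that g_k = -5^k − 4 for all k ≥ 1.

Base case: g_1 = -9, and -5^1 − 4 = -5 − 4 = -9.
Assume g_m = -5^m − 4 for some m ≥ 1.
Then g_{m+1} = 5g_m + 16 = 5·(-5^m − 4) + 16 = -5^{m+1} − 20 + 16 = -5^{m+1} − 4.
Hence g_k = -5^k − 4 for every k ≥ 1, by induction.

g_k = -5^k − 4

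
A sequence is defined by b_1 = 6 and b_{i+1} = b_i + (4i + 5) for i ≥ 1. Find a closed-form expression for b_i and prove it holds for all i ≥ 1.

Claim: b_i = 2i^2 + 3i + 1.

Base case: b_1 = 6, and 2·1^2 + 3·1 + 1 = 6.
Assume b_m = 2m^2 + 3m + 1.
Then b_{m+1} = b_m + (4m + 5) = (2m^2 + 3m + 1) + (4m + 5) = 2m^2 + 7m + 6,
and 2·(m+1)^2 + 3·(m+1) + 1 = 2m^2 + 7m + 6.
This completes the inductive step, so b_i = 2i^2 + 3i + 1 for all i ≥ 1.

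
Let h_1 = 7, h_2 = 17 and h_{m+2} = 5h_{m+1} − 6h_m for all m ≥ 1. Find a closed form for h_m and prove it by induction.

Claim: h_m = 3^m + 2·2^m.

Base cases: h_1 = 7 and 3^1 + 2·2^1 = 7; h_2 = 17 and 3^2 + 2·2^2 = 17.
Assume h_j = 3^j + 2·2^j for all 1 ≤ j ≤ r, where r ≥ 2.
Then h_{r+1} = 5h_r − 6h_{r−1} = 5·(3^r + 2·2^r) − 6·(3^{r−1} + 2·2^{r−1}) = (5·3 − 6)3^{r−1} + 2·(5·2 − 6)2^{r−1} = 9·3^{r−1} + 8·2^{r−1} = 3^{r+1} + 2·2^{r+1}.
Hence h_m = 3^m + 2·2^m for every m ≥ 1, by strong induction.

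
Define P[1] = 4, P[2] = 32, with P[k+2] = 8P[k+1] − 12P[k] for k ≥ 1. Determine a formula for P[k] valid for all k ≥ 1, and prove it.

Claim: P[k] = -2^k + 6^k.

Base cases: P[1] = 4 and -2^1 + 6^1 = 4; P[2] = 32 and -2^2 + 6^2 = 32.
Assume P[j] = -2^j + 6^j for all 1 ≤ j ≤ m, where m ≥ 2.
Then P[m+1] = 8P[m] − 12P[m−1] = 8·(-2^m + 6^m) − 12·(-2^{m−1} + 6^{m−1}) = -(8·2 − 12)2^{m−1} + (8·6 − 12)6^{m−1} = -4·2^{m−1} + 36·6^{m−1} = -2^{m+1} + 6^{m+1}.
This completes the inductive step, so P[k] = -2^k + 6^k for all k ≥ 1.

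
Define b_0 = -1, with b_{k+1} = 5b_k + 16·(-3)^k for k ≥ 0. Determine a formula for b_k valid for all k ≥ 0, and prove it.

Claim: b_k = 5^k − 2·(-3)^k.

Base case: b_0 = -1, and 5^0 − 2·(-3)^0 = 1 − 2 = -1.
Assume b_m = 5^m − 2·(-3)^m for some m ≥ 0.
Then b_{m+1} = 5b_m + 16·(-3)^m = 5·(5^m − 2·(-3)^m) + 16·(-3)^m = 5^{m+1} − 10·(-3)^m + 16·(-3)^m = 5^{m+1} + 6·(-3)^m = 5^{m+1} − 2·(-3)^{m+1}.
So the formula holds for m+1, and by induction b_k = 5^k − 2·(-3)^k for all k ≥ 0.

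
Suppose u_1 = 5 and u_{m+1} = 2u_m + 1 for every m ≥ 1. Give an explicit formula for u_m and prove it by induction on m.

Claim: u_m = 3·2^m − 1.

Base case: u_1 = 5, and 3·2^1 − 1 = 6 − 1 = 5.
Assume u_r = 3·2^r − 1 for some r ≥ 1.
Then u_{r+1} = 2u_r + 1 = 2·(3·2^r − 1) + 1 = 6·2^r − 2 + 1 = 3·2^{r+1} − 1.
So the formula holds for r+1, and by induction u_m = 3·2^m − 1 for all m ≥ 1.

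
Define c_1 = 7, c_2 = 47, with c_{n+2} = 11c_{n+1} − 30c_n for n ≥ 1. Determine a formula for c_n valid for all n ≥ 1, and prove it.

Claim: c_n = -5^n + 2·6^n.

Base cases: c_1 = 7 and -5^1 + 2·6^1 = 7; c_2 = 47 and -5^2 + 2·6^2 = 47.
Assume c_j = -5^j + 2·6^j for all 1 ≤ j ≤ k, where k ≥ 2.
Then c_{k+1} = 11c_k − 30c_{k−1} = 11·(-5^k + 2·6^k) − 30·(-5^{k−1} + 2·6^{k−1}) = -(11·5 − 30)5^{k−1} + 2·(11·6 − 30)6^{k−1} = -25·5^{k−1} + 72·6^{k−1} = -5^{k+1} + 2·6^{k+1}.
So the formula holds for k+1, and by strong induction c_n = -5^n + 2·6^n for all n ≥ 1.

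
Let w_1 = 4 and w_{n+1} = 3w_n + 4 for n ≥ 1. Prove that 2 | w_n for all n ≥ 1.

Base case: w_1 = 4 = 2·2, so 2 | w_1.
Assume 2 | w_m, so w_m = 2t for some integer t.
Then w_{m+1} = 3w_m + 4 = 3·(2t) + 4 = 2(3t + 2), so 2 | w_{m+1}.
This completes the inductive step, so 2 | w_n for all n ≥ 1.

2 | w_n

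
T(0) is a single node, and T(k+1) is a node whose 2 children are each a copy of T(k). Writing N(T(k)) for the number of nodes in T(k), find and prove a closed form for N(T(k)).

Claim: N(T(k)) = 2^{k+1} − 1.

Base case: N(T(0)) = 1, and 2^{0+1} − 1 = 1.
Assume N(T(m)) = 2^{m+1} − 1.
Then N(T(m+1)) = 1 + 2N(T(m)) = 1 + 2(2^{m+1} − 1) = 2^{m+2} − 2 + 1 = 2^{m+2} − 1.
Hence N(T(k)) = 2^{k+1} − 1 for every k ≥ 0, by induction.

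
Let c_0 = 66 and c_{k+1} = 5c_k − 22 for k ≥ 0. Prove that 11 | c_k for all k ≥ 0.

Base case: c_0 = 66 = 11·6, so 11 | c_0.
Assume 11 | c_m, so c_m = 11t for some integer t.
Then c_{m+1} = 5c_m − 22 = 5·(11t) − 22 = 11(5t − 2), so 11 | c_{m+1}.
So the property holds for m+1, and by induction 11 | c_k for all k ≥ 0.

11 | c_k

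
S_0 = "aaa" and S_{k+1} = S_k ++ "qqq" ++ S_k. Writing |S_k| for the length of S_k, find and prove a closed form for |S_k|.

Claim: |S_k| = 6·2^k − 3.

Base case: |S_0| = 3, and 6·2^0 − 3 = 3.
Assume |S_r| = 6·2^r − 3.
Then |S_{r+1}| = |S_r| + 3 + |S_r| = 2|S_r| + 3 = 2(6·2^r − 3) + 3 = 6·2^{r+1} − 6 + 3 = 6·2^{r+1} − 3.
So the formula holds for r+1, and by induction |S_k| = 6·2^k − 3 for all k ≥ 0.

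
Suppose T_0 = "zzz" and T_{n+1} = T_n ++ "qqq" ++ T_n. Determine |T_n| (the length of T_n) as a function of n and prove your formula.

Claim: |T_n| = 6·2^n − 3.

Base case: |T_0| = 3, and 6·2^0 − 3 = 3.
Assume |T_m| = 6·2^m − 3.
Then |T_{m+1}| = |T_m| + 3 + |T_m| = 2|T_m| + 3 = 2(6·2^m − 3) + 3 = 6·2^{m+1} − 6 + 3 = 6·2^{m+1} − 3.
By induction, |T_n| = 6·2^n − 3 for all n ≥ 0.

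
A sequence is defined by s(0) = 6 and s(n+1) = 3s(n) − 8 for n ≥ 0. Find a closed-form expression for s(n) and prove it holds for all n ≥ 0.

Claim: s(n) = 2·3^n + 4.

Base case: s(0) = 6, and 2·3^0 + 4 = 2 + 4 = 6.
Assume s(k) = 2·3^k + 4 for some k ≥ 0.
Then s(k+1) = 3s(k) − 8 = 3·(2·3^k + 4) − 8 = 6·3^k + 12 − 8 = 2·3^{k+1} + 4.
Hence s(n) = 2·3^n + 4 for every n ≥ 0, by induction.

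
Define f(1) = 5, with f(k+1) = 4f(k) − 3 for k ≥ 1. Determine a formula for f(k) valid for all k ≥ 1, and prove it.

Claim: f(k) = 4^k + 1.

Base case: f(1) = 5, and 4^1 + 1 = 4 + 1 = 5.
Assume f(j) = 4^j + 1 for some j ≥ 1.
Then f(j+1) = 4f(j) − 3 = 4·(4^j + 1) − 3 = 4^{j+1} + 4 − 3 = 4^{j+1} + 1.
Hence f(k) = 4^k + 1 for every k ≥ 1, by induction.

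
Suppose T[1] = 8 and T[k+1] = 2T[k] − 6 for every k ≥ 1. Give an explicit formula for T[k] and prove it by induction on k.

Claim: T[k] = 2^k + 6.

Base case: T[1] = 8, and 2^1 + 6 = 2 + 6 = 8.
Assume T[j] = 2^j + 6 for some j ≥ 1.
Then T[j+1] = 2T[j] − 6 = 2·(2^j + 6) − 6 = 2^{j+1} + 12 − 6 = 2^{j+1} + 6.
By induction, T[k] = 2^k + 6 for all k ≥ 1.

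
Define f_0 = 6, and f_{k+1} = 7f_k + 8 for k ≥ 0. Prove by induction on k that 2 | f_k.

Base case: f_0 = 6 = 2·3, so 2 | f_0.
Assume 2 | f_r, so f_r = 2t for some integer t.
Then f_{r+1} = 7f_r + 8 = 7·(2t) + 8 = 2(7t + 4), so 2 | f_{r+1}.
This completes the inductive step, so 2 | f_k for all k ≥ 0.

2 | f_k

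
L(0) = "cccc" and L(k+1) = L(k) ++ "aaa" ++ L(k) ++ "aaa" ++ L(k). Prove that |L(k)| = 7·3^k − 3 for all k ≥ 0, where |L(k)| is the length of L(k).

Base case: |L(0)| = 4, and 7·3^0 − 3 = 4.
Assume |L(j)| = 7·3^j − 3.
Then |L(j+1)| = 3|L(j)| + 6 = 3(7·3^j − 3) + 6 = 7·3^{j+1} − 9 + 6 = 7·3^{j+1} − 3.
Hence |L(k)| = 7·3^k − 3 for every k ≥ 0, by induction.

|L(k)| = 7·3^k − 3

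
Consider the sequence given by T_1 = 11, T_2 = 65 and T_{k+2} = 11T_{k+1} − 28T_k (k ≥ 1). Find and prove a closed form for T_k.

Claim: T_k = 7^k + 4^k.

Base cases: T_1 = 11 and 7^1 + 4^1 = 11; T_2 = 65 and 7^2 + 4^2 = 65.
Assume T_j = 7^j + 4^j for all 1 ≤ j ≤ m, where m ≥ 2.
Then T_{m+1} = 11T_m − 28T_{m−1} = 11·(7^m + 4^m) − 28·(7^{m−1} + 4^{m−1}) = (11·7 − 28)7^{m−1} + (11·4 − 28)4^{m−1} = 49·7^{m−1} + 16·4^{m−1} = 7^{m+1} + 4^{m+1}.
Hence T_k = 7^k + 4^k for every k ≥ 1, by strong induction.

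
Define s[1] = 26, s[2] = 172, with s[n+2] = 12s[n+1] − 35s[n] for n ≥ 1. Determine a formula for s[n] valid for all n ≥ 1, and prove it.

Claim: s[n] = 3·7^n + 5^n.

Base cases: s[1] = 26 and 3·7^1 + 5^1 = 26; s[2] = 172 and 3·7^2 + 5^2 = 172.
Assume s[j] = 3·7^j + 5^j for all 1 ≤ j ≤ r, where r ≥ 2.
Then s[r+1] = 12s[r] − 35s[r−1] = 12·(3·7^r + 5^r) − 35·(3·7^{r−1} + 5^{r−1}) = 3·(12·7 − 35)7^{r−1} + (12·5 − 35)5^{r−1} = 147·7^{r−1} + 25·5^{r−1} = 3·7^{r+1} + 5^{r+1}.
So the formula holds for r+1, and by strong induction s[n] = 3·7^n + 5^n for all n ≥ 1.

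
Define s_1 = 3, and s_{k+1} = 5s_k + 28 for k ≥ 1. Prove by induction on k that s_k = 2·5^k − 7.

Base case: s_1 = 3, and 2·5^1 − 7 = 10 − 7 = 3.
Assume s_m = 2·5^m − 7 for some m ≥ 1.
Then s_{m+1} = 5s_m + 28 = 5·(2·5^m − 7) + 28 = 10·5^m − 35 + 28 = 2·5^{m+1} − 7.
Hence s_k = 2·5^k − 7 for every k ≥ 1, by induction.

s_k = 2·5^k − 7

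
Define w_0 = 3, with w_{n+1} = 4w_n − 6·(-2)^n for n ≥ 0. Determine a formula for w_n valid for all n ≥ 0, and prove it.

Claim: w_n = 2·4^n + (-2)^n.

Base case: w_0 = 3, and 2·4^0 + (-2)^0 = 2 + 1 = 3.
Assume w_j = 2·4^j + (-2)^j for some j ≥ 0.
Then w_{j+1} = 4w_j − 6·(-2)^j = 4·(2·4^j + (-2)^j) − 6·(-2)^j = 2·4^{j+1} + 4·(-2)^j − 6·(-2)^j = 2·4^{j+1} − 2·(-2)^j = 2·4^{j+1} + (-2)^{j+1}.
So the formula holds for j+1, and by induction w_n = 2·4^n + (-2)^n for all n ≥ 0.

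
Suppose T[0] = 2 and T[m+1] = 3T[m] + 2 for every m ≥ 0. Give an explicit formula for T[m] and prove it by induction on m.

Claim: T[m] = 3^{m+1} − 1.

Base case: T[0] = 2, and 3^{0+1} − 1 = 3 − 1 = 2.
Assume T[r] = 3^{r+1} − 1 for some r ≥ 0.
Then T[r+1] = 3T[r] + 2 = 3·(3^{r+1} − 1) + 2 = 3^{r+2} − 3 + 2 = 3^{r+2} − 1.
So the formula holds for r+1, and by induction T[m] = 3^{m+1} − 1 for all m ≥ 0.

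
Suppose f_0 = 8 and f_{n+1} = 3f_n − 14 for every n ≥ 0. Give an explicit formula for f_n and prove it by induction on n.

Claim: f_n = 3^n + 7.

Base case: f_0 = 8, and 3^0 + 7 = 1 + 7 = 8.
Assume f_m = 3^m + 7 for some m ≥ 0.
Then f_{m+1} = 3f_m − 14 = 3·(3^m + 7) − 14 = 3^{m+1} + 21 − 14 = 3^{m+1} + 7.
By induction, f_n = 3^n + 7 for all n ≥ 0.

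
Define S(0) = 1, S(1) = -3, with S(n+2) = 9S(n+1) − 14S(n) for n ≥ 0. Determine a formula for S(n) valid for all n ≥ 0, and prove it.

Claim: S(n) = -7^n + 2·2^n.

Base cases: S(0) = 1 and -7^0 + 2·2^0 = 1; S(1) = -3 and -7^1 + 2·2^1 = -3.
Assume S(j) = -7^j + 2·2^j for all 0 ≤ j ≤ k, where k ≥ 1.
Then S(k+1) = 9S(k) − 14S(k−1) = 9·(-7^k + 2·2^k) − 14·(-7^{k−1} + 2·2^{k−1}) = -(9·7 − 14)7^{k−1} + 2·(9·2 − 14)2^{k−1} = -49·7^{k−1} + 8·2^{k−1} = -7^{k+1} + 2·2^{k+1}.
Hence S(n) = -7^n + 2·2^n for every n ≥ 0, by strong induction.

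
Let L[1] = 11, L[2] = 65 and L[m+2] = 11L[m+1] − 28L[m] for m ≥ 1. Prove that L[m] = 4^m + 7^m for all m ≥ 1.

Base cases: L[1] = 11 and 4^1 + 7^1 = 11; L[2] = 65 and 4^2 + 7^2 = 65.
Assume L[j] = 4^j + 7^j for all 1 ≤ j ≤ k, where k ≥ 2.
Then L[k+1] = 11L[k] − 28L[k−1] = 11·(4^k + 7^k) − 28·(4^{k−1} + 7^{k−1}) = (11·4 − 28)4^{k−1} + (11·7 − 28)7^{k−1} = 16·4^{k−1} + 49·7^{k−1} = 4^{k+1} + 7^{k+1}.
Hence L[m] = 4^m + 7^m for every m ≥ 1, by strong induction.

L[m] = 4^m + 7^m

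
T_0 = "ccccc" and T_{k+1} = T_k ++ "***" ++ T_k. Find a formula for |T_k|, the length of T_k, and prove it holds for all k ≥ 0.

Claim: |T_k| = 2^{k+3} − 3.

Base case: |T_0| = 5, and 2^{0+3} − 3 = 5.
Assume |T_m| = 2^{m+3} − 3.
Then |T_{m+1}| = |T_m| + 3 + |T_m| = 2|T_m| + 3 = 2(2^{m+3} − 3) + 3 = 2^{m+1+3} − 6 + 3 = 2^{m+1+3} − 3.
Hence |T_k| = 2^{k+3} − 3 for every k ≥ 0, by induction.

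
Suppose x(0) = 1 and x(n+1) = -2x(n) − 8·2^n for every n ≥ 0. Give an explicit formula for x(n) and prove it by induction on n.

Claim: x(n) = 3·(-2)^n − 2·2^n.

Base case: x(0) = 1, and 3·(-2)^0 − 2·2^0 = 3 − 2 = 1.
Assume x(r) = 3·(-2)^r − 2·2^r for some r ≥ 0.
Then x(r+1) = -2x(r) − 8·2^r = -2·(3·(-2)^r − 2·2^r) − 8·2^r = 3·(-2)^{r+1} + 4·2^r − 8·2^r = 3·(-2)^{r+1} − 4·2^r = 3·(-2)^{r+1} − 2·2^{r+1}.
So the formula holds for r+1, and by induction x(n) = 3·(-2)^n − 2·2^n for all n ≥ 0.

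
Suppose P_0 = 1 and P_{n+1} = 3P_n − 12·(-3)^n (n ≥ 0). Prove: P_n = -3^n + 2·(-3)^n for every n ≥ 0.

Base case: P_0 = 1, and -3^0 + 2·(-3)^0 = -1 + 2 = 1.
Assume P_k = -3^k + 2·(-3)^k for some k ≥ 0.
Then P_{k+1} = 3P_k − 12·(-3)^k = 3·(-3^k + 2·(-3)^k) − 12·(-3)^k = -3^{k+1} + 6·(-3)^k − 12·(-3)^k = -3^{k+1} − 6·(-3)^k = -3^{k+1} + 2·(-3)^{k+1}.
By induction, P_n = -3^n + 2·(-3)^n for all n ≥ 0.

P_n = -3^n + 2·(-3)^n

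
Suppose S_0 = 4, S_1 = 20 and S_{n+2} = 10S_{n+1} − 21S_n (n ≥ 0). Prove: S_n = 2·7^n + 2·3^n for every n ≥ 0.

Base cases: S_0 = 4 and 2·7^0 + 2·3^0 = 4; S_1 = 20 and 2·7^1 + 2·3^1 = 20.
Assume S_i = 2·7^i + 2·3^i for all 0 ≤ i ≤ j, where j ≥ 1.
Then S_{j+1} = 10S_j − 21S_{j−1} = 10·(2·7^j + 2·3^j) − 21·(2·7^{j−1} + 2·3^{j−1}) = 2·(10·7 − 21)7^{j−1} + 2·(10·3 − 21)3^{j−1} = 98·7^{j−1} + 18·3^{j−1} = 2·7^{j+1} + 2·3^{j+1}.
Hence S_n = 2·7^n + 2·3^n for every n ≥ 0, by strong induction.

S_n = 2·7^n + 2·3^n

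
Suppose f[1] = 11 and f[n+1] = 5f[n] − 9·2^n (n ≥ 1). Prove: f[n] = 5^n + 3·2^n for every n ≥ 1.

Base case: f[1] = 11, and 5^1 + 3·2^1 = 5 + 6 = 11.
Assume f[m] = 5^m + 3·2^m for some m ≥ 1.
Then f[m+1] = 5f[m] − 9·2^m = 5·(5^m + 3·2^m) − 9·2^m = 5^{m+1} + 15·2^m − 9·2^m = 5^{m+1} + 6·2^m = 5^{m+1} + 3·2^{m+1}.
By induction, f[n] = 5^n + 3·2^n for all n ≥ 1.

f[n] = 5^n + 3·2^n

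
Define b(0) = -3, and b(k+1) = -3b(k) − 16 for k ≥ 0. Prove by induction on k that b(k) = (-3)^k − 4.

Base case: b(0) = -3, and (-3)^0 − 4 = 1 − 4 = -3.
Assume b(m) = (-3)^m − 4 for some m ≥ 0.
Then b(m+1) = -3b(m) − 16 = -3·((-3)^m − 4) − 16 = -3·(-3)^m + 12 − 16 = (-3)^{m+1} − 4.
By induction, b(k) = (-3)^k − 4 for all k ≥ 0.

b(k) = (-3)^k − 4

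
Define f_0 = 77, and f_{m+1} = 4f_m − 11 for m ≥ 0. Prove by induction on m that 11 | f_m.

Base case: f_0 = 77 = 11·7, so 11 | f_0.
Assume 11 | f_k, so f_k = 11t for some integer t.
Then f_{k+1} = 4f_k − 11 = 4·(11t) − 11 = 11(4t − 1), so 11 | f_{k+1}.
This completes the inductive step, so 11 | f_m for all m ≥ 0.

11 | f_m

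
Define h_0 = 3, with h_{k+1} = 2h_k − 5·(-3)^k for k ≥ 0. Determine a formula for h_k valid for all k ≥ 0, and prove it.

Claim: h_k = 2·2^k + (-3)^k.

Base case: h_0 = 3, and 2·2^0 + (-3)^0 = 2 + 1 = 3.
Assume h_m = 2·2^m + (-3)^m for some m ≥ 0.
Then h_{m+1} = 2h_m − 5·(-3)^m = 2·(2·2^m + (-3)^m) − 5·(-3)^m = 2·2^{m+1} + 2·(-3)^m − 5·(-3)^m = 2·2^{m+1} − 3·(-3)^m = 2·2^{m+1} + (-3)^{m+1}.
This completes the inductive step, so h_k = 2·2^k + (-3)^k for all k ≥ 0.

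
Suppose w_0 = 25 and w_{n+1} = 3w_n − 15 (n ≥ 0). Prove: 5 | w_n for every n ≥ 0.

Base case: w_0 = 25 = 5·5, so 5 | w_0.
Assume 5 | w_m, so w_m = 5t for some integer t.
Then w_{m+1} = 3w_m − 15 = 3·(5t) − 15 = 5(3t − 3), so 5 | w_{m+1}.
Hence 5 | w_n for every n ≥ 0, by induction.

5 | w_n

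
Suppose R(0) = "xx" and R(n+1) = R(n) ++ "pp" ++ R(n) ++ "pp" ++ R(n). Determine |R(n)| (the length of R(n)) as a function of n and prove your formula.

Claim: |R(n)| = 4·3^n − 2.

Base case: |R(0)| = 2, and 4·3^0 − 2 = 2.
Assume |R(m)| = 4·3^m − 2.
Then |R(m+1)| = 3|R(m)| + 4 = 3(4·3^m − 2) + 4 = 4·3^{m+1} − 6 + 4 = 4·3^{m+1} − 2.
So the formula holds for m+1, and by induction |R(n)| = 4·3^n − 2 for all n ≥ 0.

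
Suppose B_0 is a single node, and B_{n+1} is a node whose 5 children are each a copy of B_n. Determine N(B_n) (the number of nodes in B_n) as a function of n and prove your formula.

Claim: N(B_n) = (5^{n+1} − 1)/4.

Base case: N(B_0) = 1, and (5^{0+1} − 1)/4 = 1.
Assume N(B_m) = (5^{m+1} − 1)/4.
Then N(B_{m+1}) = 1 + 5N(B_m) = 1 + 5·(5^{m+1} − 1)/4 = 1 + (5^{m+2} − 5)/4 = (4 + 5^{m+2} − 5)/4 = (5^{m+2} − 1)/4.
This completes the inductive step, so N(B_n) = (5^{n+1} − 1)/4 for all n ≥ 0.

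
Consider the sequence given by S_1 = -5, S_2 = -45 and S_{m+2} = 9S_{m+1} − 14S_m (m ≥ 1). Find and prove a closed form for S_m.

Claim: S_m = -7^m + 2^m.

Base cases: S_1 = -5 and -7^1 + 2^1 = -5; S_2 = -45 and -7^2 + 2^2 = -45.
Assume S_i = -7^i + 2^i for all 1 ≤ i ≤ j, where j ≥ 2.
Then S_{j+1} = 9S_j − 14S_{j−1} = 9·(-7^j + 2^j) − 14·(-7^{j−1} + 2^{j−1}) = -(9·7 − 14)7^{j−1} + (9·2 − 14)2^{j−1} = -49·7^{j−1} + 4·2^{j−1} = -7^{j+1} + 2^{j+1}.
By strong induction, S_m = -7^m + 2^m for all m ≥ 1.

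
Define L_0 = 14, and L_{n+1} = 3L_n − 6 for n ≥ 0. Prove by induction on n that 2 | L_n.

Base case: L_0 = 14 = 2·7, so 2 | L_0.
Assume 2 | L_k, so L_k = 2t for some integer t.
Then L_{k+1} = 3L_k − 6 = 3·(2t) − 6 = 2(3t − 3), so 2 | L_{k+1}.
This completes the inductive step, so 2 | L_n for all n ≥ 0.

2 | L_n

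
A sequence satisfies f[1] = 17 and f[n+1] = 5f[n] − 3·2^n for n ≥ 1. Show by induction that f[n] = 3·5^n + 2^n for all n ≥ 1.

Base case: f[1] = 17, and 3·5^1 + 2^1 = 15 + 2 = 17.
Assume f[m] = 3·5^m + 2^m for some m ≥ 1.
Then f[m+1] = 5f[m] − 3·2^m = 5·(3·5^m + 2^m) − 3·2^m = 3·5^{m+1} + 5·2^m − 3·2^m = 3·5^{m+1} + 2·2^m = 3·5^{m+1} + 2^{m+1}.
So the formula holds for m+1, and by induction f[n] = 3·5^n + 2^n for all n ≥ 1.

f[n] = 3·5^n + 2^n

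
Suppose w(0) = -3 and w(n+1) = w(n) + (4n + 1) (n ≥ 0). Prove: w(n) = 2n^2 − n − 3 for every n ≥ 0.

Base case: w(0) = -3, and 2·0^2 − 0 − 3 = -3.
Assume w(k) = 2k^2 − k − 3.
Then w(k+1) = w(k) + (4k + 1) = (2k^2 − k − 3) + (4k + 1) = 2k^2 + 3k − 2,
and 2·(k+1)^2 − (k+1) − 3 = 2k^2 + 3k − 2.
This completes the inductive step, so w(n) = 2n^2 − n − 3 for all n ≥ 0.

w(n) = 2n^2 − n − 3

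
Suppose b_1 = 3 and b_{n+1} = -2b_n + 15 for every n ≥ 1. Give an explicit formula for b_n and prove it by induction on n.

Claim: b_n = (-2)^n + 5.

Base case: b_1 = 3, and (-2)^1 + 5 = -2 + 5 = 3.
Assume b_m = (-2)^m + 5 for some m ≥ 1.
Then b_{m+1} = -2b_m + 15 = -2·((-2)^m + 5) + 15 = -2·(-2)^m − 10 + 15 = (-2)^{m+1} + 5.
So the formula holds for m+1, and by induction b_n = (-2)^n + 5 for all n ≥ 1.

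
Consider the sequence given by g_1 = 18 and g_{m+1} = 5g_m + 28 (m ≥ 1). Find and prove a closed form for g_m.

Claim: g_m = 5^{m+1} − 7.

Base case: g_1 = 18, and 5^{1+1} − 7 = 25 − 7 = 18.
Assume g_k = 5^{k+1} − 7 for some k ≥ 1.
Then g_{k+1} = 5g_k + 28 = 5·(5^{k+1} − 7) + 28 = 5^{k+2} − 35 + 28 = 5^{k+2} − 7.
Hence g_m = 5^{m+1} − 7 for every m ≥ 1, by induction.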